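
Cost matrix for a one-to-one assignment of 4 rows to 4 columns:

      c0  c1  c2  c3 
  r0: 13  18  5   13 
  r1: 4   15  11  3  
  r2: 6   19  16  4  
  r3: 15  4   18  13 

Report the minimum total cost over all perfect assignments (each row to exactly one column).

Minimum assignment cost: 17

optimal assignment: row0→col2 (cost 5), row1→col0 (cost 4), row2→col3 (cost 4), row3→col1 (cost 4)
total = 5 + 4 + 4 + 4 = 17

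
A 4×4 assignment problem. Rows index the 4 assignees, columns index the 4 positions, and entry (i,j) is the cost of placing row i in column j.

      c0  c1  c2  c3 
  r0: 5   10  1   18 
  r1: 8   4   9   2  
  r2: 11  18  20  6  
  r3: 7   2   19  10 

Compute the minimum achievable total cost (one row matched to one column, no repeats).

optimal assignment: row0→col2 (cost 1), row1→col3 (cost 2), row2→col0 (cost 11), row3→col1 (cost 2)
total = 1 + 2 + 11 + 2 = 16

Minimum assignment cost: 16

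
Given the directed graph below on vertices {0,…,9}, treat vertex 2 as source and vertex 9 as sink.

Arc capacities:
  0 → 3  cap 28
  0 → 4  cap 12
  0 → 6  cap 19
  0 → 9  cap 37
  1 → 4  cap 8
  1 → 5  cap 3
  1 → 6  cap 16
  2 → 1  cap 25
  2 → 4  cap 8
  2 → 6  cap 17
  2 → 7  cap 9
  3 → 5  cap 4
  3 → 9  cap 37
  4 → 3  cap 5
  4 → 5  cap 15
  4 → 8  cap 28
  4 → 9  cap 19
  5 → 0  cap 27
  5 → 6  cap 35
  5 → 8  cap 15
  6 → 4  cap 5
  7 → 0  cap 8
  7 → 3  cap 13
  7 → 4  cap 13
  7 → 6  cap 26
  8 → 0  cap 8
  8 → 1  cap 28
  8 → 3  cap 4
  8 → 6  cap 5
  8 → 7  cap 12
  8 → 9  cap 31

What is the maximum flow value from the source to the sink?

augment #1: 2→4→9 bottleneck 8, total now 8
augment #2: 2→1→4→9 bottleneck 8, total now 16
augment #3: 2→6→4→9 bottleneck 3, total now 19
augment #4: 2→7→0→9 bottleneck 8, total now 27
augment #5: 2→7→3→9 bottleneck 1, total now 28
augment #6: 2→1→5→0→9 bottleneck 3, total now 31
augment #7: 2→6→4→3→9 bottleneck 2, total now 33

Maximum flow value: 33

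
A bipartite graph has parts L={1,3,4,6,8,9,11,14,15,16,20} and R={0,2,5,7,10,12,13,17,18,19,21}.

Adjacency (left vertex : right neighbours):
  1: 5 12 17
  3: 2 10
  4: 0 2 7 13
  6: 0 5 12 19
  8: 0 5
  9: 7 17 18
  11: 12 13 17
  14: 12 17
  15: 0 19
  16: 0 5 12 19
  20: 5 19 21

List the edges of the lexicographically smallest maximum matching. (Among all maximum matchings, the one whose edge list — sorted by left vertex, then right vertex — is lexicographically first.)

|M| = 10 (so the lex-smallest maximum matching has 10 edges)
process left vertices in ascending order; for each, take the smallest-labelled available neighbour that still permits 10 edges overall, or leave it unmatched if none does
lex-smallest matching: {1-5, 3-2, 4-7, 6-0, 9-18, 11-13, 14-17, 15-19, 16-12, 20-21}

Lex-smallest maximum matching: {(1,5), (3,2), (4,7), (6,0), (9,18), (11,13), (14,17), (15,19), (16,12), (20,21)}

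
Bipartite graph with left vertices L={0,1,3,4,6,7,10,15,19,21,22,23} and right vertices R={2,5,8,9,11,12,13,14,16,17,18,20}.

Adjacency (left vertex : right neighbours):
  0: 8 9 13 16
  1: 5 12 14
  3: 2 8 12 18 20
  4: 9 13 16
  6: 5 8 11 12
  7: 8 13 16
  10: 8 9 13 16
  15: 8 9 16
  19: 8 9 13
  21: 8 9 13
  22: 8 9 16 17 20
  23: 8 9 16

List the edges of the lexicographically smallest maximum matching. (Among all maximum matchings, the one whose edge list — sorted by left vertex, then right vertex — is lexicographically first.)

|M| = 8 (so the lex-smallest maximum matching has 8 edges)
process left vertices in ascending order; for each, take the smallest-labelled available neighbour that still permits 8 edges overall, or leave it unmatched if none does
lex-smallest matching: {0-8, 1-5, 3-2, 4-9, 6-11, 7-13, 10-16, 22-17}

Lex-smallest maximum matching: {(0,8), (1,5), (3,2), (4,9), (6,11), (7,13), (10,16), (22,17)}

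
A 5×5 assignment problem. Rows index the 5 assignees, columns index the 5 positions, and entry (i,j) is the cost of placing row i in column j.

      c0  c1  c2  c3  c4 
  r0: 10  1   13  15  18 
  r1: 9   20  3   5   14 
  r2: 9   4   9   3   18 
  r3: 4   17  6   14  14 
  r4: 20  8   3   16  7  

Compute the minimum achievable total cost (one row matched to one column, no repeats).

optimal assignment: row0→col1 (cost 1), row1→col2 (cost 3), row2→col3 (cost 3), row3→col0 (cost 4), row4→col4 (cost 7)
total = 1 + 3 + 3 + 4 + 7 = 18

Minimum assignment cost: 18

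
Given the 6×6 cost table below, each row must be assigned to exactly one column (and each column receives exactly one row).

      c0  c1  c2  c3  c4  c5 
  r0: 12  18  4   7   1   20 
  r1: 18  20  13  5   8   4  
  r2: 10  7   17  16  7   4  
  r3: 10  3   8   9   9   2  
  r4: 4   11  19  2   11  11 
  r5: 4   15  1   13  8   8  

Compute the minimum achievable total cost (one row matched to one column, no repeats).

Minimum assignment cost: 18

optimal assignment: row0→col4 (cost 1), row1→col3 (cost 5), row2→col5 (cost 4), row3→col1 (cost 3), row4→col0 (cost 4), row5→col2 (cost 1)
total = 1 + 5 + 4 + 3 + 4 + 1 = 18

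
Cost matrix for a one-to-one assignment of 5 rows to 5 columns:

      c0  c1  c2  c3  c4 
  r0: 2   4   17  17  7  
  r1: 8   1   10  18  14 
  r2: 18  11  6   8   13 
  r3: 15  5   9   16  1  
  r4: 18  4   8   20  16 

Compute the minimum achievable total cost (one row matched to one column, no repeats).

Minimum assignment cost: 20

optimal assignment: row0→col0 (cost 2), row1→col1 (cost 1), row2→col3 (cost 8), row3→col4 (cost 1), row4→col2 (cost 8)
total = 2 + 1 + 8 + 1 + 8 = 20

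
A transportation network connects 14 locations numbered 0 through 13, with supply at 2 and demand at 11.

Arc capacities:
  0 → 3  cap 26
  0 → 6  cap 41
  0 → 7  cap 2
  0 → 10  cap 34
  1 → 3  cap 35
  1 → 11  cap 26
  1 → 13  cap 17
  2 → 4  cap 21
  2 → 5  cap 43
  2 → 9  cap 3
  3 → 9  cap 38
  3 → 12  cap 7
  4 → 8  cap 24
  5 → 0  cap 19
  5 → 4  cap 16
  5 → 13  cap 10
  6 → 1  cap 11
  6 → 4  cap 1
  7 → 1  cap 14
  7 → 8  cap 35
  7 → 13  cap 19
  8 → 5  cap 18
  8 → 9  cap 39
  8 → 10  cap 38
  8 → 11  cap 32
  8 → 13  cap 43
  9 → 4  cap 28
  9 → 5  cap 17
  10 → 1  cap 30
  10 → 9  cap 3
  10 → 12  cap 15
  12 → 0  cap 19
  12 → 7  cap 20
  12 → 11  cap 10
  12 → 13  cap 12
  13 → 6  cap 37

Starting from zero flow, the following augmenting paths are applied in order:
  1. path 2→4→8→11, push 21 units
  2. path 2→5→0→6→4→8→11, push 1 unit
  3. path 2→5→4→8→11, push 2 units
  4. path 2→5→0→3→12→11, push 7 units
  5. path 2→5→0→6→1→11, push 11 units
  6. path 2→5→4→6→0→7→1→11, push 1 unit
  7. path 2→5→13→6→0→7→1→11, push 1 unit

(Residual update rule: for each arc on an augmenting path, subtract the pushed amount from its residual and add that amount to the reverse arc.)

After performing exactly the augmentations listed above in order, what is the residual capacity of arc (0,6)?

after path 1 (2→4→8→11, push 21): res(0,6)=41
after path 2 (2→5→0→6→4→8→11, push 1): res(0,6)=40
after path 3 (2→5→4→8→11, push 2): res(0,6)=40
after path 4 (2→5→0→3→12→11, push 7): res(0,6)=40
after path 5 (2→5→0→6→1→11, push 11): res(0,6)=29
after path 6 (2→5→4→6→0→7→1→11, push 1): res(0,6)=30
after path 7 (2→5→13→6→0→7→1→11, push 1): res(0,6)=31

Residual capacity of (0,6): 31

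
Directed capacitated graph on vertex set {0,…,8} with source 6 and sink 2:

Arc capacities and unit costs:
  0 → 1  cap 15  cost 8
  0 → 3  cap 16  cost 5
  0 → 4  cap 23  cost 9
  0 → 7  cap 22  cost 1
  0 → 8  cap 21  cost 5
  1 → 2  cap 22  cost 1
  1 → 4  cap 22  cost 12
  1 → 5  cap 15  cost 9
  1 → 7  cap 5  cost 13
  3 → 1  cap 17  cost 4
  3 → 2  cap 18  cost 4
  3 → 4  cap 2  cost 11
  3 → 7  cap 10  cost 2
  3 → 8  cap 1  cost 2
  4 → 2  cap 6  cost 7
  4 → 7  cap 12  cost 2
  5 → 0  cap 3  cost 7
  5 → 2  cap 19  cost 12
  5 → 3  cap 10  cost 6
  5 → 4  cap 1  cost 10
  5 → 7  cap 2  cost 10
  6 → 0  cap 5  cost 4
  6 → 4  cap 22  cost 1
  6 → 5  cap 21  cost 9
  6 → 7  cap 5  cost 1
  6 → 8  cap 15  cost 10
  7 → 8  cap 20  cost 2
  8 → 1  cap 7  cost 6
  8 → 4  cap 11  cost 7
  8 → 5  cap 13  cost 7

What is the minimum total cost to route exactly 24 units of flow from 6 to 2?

shortest-cost path #1: 6→4→2 push 6 @ unit cost 8 (adds 48)
shortest-cost path #2: 6→7→8→1→2 push 5 @ unit cost 10 (adds 50)
shortest-cost path #3: 6→4→7→8→1→2 push 2 @ unit cost 12 (adds 24)
shortest-cost path #4: 6→0→1→2 push 5 @ unit cost 13 (adds 65)
shortest-cost path #5: 6→5→3→2 push 6 @ unit cost 19 (adds 114)
total cost = 301

Minimum cost for 24 units: 301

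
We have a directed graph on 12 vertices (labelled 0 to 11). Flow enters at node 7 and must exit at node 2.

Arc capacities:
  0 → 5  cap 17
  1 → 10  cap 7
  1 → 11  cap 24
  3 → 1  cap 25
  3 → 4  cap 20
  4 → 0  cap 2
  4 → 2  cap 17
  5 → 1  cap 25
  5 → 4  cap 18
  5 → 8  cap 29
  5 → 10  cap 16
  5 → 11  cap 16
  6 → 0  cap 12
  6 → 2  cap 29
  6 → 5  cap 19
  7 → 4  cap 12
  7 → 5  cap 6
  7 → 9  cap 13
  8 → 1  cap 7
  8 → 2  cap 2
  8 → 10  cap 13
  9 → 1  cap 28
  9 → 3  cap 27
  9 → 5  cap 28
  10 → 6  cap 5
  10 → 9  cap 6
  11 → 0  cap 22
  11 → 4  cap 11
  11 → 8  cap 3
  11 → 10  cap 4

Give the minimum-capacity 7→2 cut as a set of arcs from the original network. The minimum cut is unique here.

Min-cut arcs: {(4,2), (8,2), (10,6)} (total capacity 24)

augment #1: 7→4→2 push 12
augment #2: 7→5→4→2 push 5
augment #3: 7→5→8→2 push 1
augment #4: 7→9→5→8→2 push 1
augment #5: 7→9→1→10→6→2 push 5
max flow = 24; residual-reachable set from 7 gives S-side
cut edges (S→T): {(4,2), (8,2), (10,6)} total cap 24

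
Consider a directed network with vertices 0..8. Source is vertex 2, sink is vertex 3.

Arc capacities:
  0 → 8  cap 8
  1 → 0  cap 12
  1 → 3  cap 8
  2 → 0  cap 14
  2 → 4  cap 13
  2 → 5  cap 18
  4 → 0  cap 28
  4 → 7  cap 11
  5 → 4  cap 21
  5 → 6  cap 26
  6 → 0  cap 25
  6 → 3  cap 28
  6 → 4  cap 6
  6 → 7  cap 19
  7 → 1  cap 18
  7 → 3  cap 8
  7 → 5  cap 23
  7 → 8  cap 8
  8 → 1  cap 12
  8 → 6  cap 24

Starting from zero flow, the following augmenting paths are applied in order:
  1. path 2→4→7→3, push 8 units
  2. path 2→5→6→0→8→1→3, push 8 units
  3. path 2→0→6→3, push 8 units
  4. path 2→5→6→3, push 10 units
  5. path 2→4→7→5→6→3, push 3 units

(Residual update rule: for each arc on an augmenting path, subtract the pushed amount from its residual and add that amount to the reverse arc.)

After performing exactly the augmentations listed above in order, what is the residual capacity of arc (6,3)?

after path 1 (2→4→7→3, push 8): res(6,3)=28
after path 2 (2→5→6→0→8→1→3, push 8): res(6,3)=28
after path 3 (2→0→6→3, push 8): res(6,3)=20
after path 4 (2→5→6→3, push 10): res(6,3)=10
after path 5 (2→4→7→5→6→3, push 3): res(6,3)=7

Residual capacity of (6,3): 7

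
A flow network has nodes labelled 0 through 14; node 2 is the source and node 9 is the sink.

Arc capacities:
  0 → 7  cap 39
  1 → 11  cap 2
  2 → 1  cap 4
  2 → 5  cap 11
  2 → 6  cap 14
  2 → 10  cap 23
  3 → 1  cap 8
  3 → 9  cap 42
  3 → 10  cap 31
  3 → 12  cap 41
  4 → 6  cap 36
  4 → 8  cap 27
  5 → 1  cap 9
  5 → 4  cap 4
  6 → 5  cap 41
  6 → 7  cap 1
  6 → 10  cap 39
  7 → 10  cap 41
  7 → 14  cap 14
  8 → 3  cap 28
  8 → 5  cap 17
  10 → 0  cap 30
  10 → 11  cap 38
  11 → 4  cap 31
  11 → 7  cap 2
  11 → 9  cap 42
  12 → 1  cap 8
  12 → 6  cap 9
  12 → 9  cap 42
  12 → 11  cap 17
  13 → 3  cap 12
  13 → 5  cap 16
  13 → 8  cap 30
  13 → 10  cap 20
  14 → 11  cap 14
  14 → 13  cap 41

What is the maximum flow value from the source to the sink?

augment #1: 2→1→11→9 bottleneck 2, total now 2
augment #2: 2→10→11→9 bottleneck 23, total now 25
augment #3: 2→6→10→11→9 bottleneck 14, total now 39
augment #4: 2→5→4→8→3→9 bottleneck 4, total now 43

Maximum flow value: 43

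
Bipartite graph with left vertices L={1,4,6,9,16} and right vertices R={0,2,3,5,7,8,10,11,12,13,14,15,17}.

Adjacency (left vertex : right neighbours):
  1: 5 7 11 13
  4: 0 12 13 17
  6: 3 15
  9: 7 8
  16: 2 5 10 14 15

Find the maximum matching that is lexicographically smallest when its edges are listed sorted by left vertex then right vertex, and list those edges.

Lex-smallest maximum matching: {(1,5), (4,0), (6,3), (9,7), (16,2)}

|M| = 5 (so the lex-smallest maximum matching has 5 edges)
process left vertices in ascending order; for each, take the smallest-labelled available neighbour that still permits 5 edges overall, or leave it unmatched if none does
lex-smallest matching: {1-5, 4-0, 6-3, 9-7, 16-2}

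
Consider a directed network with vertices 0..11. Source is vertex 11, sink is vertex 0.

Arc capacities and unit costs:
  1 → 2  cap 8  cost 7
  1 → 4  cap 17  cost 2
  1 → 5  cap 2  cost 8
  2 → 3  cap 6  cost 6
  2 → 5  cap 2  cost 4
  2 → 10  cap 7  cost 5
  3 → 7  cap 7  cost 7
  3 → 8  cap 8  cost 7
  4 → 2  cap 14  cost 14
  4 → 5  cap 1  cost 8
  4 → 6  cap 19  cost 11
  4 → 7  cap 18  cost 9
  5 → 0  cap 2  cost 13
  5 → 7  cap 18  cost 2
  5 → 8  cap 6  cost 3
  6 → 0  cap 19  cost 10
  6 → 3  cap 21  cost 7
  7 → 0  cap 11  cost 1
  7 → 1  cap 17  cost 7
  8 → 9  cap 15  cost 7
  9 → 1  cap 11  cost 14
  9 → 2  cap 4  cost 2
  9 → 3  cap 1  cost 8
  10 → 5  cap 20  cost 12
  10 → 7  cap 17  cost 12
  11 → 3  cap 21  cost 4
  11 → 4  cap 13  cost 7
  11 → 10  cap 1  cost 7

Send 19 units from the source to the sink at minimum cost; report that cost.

shortest-cost path #1: 11→3→7→0 push 7 @ unit cost 12 (adds 84)
shortest-cost path #2: 11→4→7→0 push 4 @ unit cost 17 (adds 68)
shortest-cost path #3: 11→4→5→0 push 1 @ unit cost 28 (adds 28)
shortest-cost path #4: 11→4→6→0 push 7 @ unit cost 28 (adds 196)
total cost = 376

Minimum cost for 19 units: 376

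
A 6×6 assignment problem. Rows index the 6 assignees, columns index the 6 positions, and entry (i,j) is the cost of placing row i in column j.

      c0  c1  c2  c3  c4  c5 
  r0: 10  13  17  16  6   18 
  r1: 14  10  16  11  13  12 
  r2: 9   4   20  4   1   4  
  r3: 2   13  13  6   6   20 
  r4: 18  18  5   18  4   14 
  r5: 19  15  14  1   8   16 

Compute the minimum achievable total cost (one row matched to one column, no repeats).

optimal assignment: row0→col4 (cost 6), row1→col1 (cost 10), row2→col5 (cost 4), row3→col0 (cost 2), row4→col2 (cost 5), row5→col3 (cost 1)
total = 6 + 10 + 4 + 2 + 5 + 1 = 28

Minimum assignment cost: 28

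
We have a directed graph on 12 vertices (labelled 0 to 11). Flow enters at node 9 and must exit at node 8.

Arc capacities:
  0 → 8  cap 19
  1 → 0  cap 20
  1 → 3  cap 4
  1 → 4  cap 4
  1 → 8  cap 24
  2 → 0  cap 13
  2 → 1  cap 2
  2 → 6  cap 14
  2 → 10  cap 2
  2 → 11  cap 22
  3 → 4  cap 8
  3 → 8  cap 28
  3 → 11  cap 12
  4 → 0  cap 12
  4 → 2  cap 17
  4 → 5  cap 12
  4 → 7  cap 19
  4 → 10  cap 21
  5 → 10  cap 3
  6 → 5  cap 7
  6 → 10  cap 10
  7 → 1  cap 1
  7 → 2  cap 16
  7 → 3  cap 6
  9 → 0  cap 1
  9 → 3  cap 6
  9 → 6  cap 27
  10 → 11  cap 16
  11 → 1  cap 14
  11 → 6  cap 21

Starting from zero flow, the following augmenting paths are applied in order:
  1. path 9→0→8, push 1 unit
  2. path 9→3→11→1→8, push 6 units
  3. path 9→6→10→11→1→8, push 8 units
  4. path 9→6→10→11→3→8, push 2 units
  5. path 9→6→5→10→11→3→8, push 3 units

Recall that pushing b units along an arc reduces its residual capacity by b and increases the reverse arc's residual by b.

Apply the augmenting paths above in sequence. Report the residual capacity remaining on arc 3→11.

after path 1 (9→0→8, push 1): res(3,11)=12
after path 2 (9→3→11→1→8, push 6): res(3,11)=6
after path 3 (9→6→10→11→1→8, push 8): res(3,11)=6
after path 4 (9→6→10→11→3→8, push 2): res(3,11)=8
after path 5 (9→6→5→10→11→3→8, push 3): res(3,11)=11

Residual capacity of (3,11): 11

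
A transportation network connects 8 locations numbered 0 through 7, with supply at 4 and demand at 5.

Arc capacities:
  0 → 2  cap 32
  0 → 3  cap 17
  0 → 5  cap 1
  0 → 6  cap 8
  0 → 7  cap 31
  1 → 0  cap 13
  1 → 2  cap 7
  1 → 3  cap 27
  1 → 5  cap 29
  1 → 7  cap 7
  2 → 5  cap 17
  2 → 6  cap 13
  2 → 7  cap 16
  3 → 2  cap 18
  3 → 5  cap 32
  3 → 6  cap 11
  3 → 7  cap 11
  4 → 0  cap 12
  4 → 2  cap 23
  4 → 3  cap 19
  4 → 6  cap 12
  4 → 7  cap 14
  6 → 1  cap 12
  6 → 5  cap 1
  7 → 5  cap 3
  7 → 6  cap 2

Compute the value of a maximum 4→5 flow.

augment #1: 4→0→5 bottleneck 1, total now 1
augment #2: 4→2→5 bottleneck 17, total now 18
augment #3: 4→3→5 bottleneck 19, total now 37
augment #4: 4→6→5 bottleneck 1, total now 38
augment #5: 4→7→5 bottleneck 3, total now 41
augment #6: 4→0→3→5 bottleneck 11, total now 52
augment #7: 4→6→1→5 bottleneck 11, total now 63
augment #8: 4→2→6→1→5 bottleneck 1, total now 64

Maximum flow value: 64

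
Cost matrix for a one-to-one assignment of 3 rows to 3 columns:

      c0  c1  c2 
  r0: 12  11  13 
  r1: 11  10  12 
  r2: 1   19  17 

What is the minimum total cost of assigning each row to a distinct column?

one of 2 optimal assignments: row0→col1 (cost 11), row1→col2 (cost 12), row2→col0 (cost 1)
total = 11 + 12 + 1 = 24

Minimum assignment cost: 24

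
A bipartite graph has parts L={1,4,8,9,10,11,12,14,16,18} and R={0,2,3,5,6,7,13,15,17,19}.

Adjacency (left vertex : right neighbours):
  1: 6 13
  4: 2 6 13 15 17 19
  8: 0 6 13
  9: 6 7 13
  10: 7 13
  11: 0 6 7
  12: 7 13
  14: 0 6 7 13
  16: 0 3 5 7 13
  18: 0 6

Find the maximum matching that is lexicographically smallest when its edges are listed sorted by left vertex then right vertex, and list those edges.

|M| = 6 (so the lex-smallest maximum matching has 6 edges)
process left vertices in ascending order; for each, take the smallest-labelled available neighbour that still permits 6 edges overall, or leave it unmatched if none does
lex-smallest matching: {1-6, 4-2, 8-0, 9-7, 10-13, 16-3}

Lex-smallest maximum matching: {(1,6), (4,2), (8,0), (9,7), (10,13), (16,3)}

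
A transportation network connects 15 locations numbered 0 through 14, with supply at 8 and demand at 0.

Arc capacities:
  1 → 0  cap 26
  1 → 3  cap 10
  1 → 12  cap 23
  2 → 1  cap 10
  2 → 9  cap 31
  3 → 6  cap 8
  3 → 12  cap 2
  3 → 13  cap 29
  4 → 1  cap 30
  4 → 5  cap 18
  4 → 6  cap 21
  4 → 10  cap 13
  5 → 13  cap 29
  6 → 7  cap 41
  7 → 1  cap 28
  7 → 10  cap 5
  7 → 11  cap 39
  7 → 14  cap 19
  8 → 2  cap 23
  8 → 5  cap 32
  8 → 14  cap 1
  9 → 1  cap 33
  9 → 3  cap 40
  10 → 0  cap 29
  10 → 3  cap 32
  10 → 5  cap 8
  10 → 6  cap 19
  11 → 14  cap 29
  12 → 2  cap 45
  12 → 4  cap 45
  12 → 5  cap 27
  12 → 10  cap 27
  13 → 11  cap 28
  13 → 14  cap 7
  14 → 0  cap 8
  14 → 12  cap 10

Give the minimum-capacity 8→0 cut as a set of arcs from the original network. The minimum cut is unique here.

augment #1: 8→14→0 push 1
augment #2: 8→2→1→0 push 10
augment #3: 8→2→9→1→0 push 13
augment #4: 8→5→13→14→0 push 7
augment #5: 8→5→13→11→14→12→10→0 push 10
max flow = 41; residual-reachable set from 8 gives S-side
cut edges (S→T): {(8,2), (14,0), (14,12)} total cap 41

Min-cut arcs: {(8,2), (14,0), (14,12)} (total capacity 41)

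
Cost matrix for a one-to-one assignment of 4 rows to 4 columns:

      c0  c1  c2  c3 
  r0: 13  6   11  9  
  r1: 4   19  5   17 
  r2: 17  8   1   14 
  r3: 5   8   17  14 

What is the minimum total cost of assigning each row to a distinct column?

optimal assignment: row0→col3 (cost 9), row1→col0 (cost 4), row2→col2 (cost 1), row3→col1 (cost 8)
total = 9 + 4 + 1 + 8 = 22

Minimum assignment cost: 22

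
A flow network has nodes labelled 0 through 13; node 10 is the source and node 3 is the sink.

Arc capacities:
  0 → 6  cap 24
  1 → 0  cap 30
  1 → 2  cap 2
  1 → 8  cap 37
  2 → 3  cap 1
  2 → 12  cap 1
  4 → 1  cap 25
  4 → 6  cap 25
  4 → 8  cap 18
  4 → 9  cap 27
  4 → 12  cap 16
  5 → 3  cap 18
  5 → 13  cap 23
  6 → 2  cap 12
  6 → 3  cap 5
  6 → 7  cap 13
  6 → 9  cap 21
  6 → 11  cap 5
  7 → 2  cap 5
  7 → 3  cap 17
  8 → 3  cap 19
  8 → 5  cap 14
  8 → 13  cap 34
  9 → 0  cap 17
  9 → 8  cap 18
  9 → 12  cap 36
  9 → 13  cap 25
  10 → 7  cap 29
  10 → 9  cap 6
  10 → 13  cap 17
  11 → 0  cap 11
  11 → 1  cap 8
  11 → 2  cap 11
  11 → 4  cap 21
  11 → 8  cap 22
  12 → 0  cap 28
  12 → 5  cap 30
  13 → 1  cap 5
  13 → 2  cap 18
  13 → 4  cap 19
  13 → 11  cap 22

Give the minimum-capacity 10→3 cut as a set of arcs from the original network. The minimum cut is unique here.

augment #1: 10→7→3 push 17
augment #2: 10→7→2→3 push 1
augment #3: 10→9→8→3 push 6
augment #4: 10→13→1→8→3 push 5
augment #5: 10→13→4→6→3 push 5
augment #6: 10→13→4→8→3 push 7
augment #7: 10→7→2→12→5→3 push 1
max flow = 42; residual-reachable set from 10 gives S-side
cut edges (S→T): {(2,3), (2,12), (7,3), (10,9), (10,13)} total cap 42

Min-cut arcs: {(2,3), (2,12), (7,3), (10,9), (10,13)} (total capacity 42)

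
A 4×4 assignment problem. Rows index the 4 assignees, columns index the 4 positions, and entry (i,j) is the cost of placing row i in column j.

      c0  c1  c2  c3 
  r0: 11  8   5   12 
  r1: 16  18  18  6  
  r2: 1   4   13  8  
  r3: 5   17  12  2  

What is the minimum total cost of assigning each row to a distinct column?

Minimum assignment cost: 20

optimal assignment: row0→col2 (cost 5), row1→col3 (cost 6), row2→col1 (cost 4), row3→col0 (cost 5)
total = 5 + 6 + 4 + 5 = 20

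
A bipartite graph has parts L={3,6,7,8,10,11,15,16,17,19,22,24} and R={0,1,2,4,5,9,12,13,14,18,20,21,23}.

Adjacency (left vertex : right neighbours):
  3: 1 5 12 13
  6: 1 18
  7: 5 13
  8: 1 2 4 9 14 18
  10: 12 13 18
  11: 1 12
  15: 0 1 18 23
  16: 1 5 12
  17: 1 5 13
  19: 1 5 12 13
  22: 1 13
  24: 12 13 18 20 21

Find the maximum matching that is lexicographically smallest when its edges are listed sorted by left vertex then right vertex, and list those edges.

Lex-smallest maximum matching: {(3,1), (6,18), (7,5), (8,2), (10,12), (15,0), (17,13), (24,20)}

|M| = 8 (so the lex-smallest maximum matching has 8 edges)
process left vertices in ascending order; for each, take the smallest-labelled available neighbour that still permits 8 edges overall, or leave it unmatched if none does
lex-smallest matching: {3-1, 6-18, 7-5, 8-2, 10-12, 15-0, 17-13, 24-20}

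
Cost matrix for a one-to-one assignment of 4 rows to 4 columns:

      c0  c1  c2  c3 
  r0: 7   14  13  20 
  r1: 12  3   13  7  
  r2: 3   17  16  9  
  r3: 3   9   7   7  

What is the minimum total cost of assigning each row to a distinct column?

one of 2 optimal assignments: row0→col0 (cost 7), row1→col1 (cost 3), row2→col3 (cost 9), row3→col2 (cost 7)
total = 7 + 3 + 9 + 7 = 26

Minimum assignment cost: 26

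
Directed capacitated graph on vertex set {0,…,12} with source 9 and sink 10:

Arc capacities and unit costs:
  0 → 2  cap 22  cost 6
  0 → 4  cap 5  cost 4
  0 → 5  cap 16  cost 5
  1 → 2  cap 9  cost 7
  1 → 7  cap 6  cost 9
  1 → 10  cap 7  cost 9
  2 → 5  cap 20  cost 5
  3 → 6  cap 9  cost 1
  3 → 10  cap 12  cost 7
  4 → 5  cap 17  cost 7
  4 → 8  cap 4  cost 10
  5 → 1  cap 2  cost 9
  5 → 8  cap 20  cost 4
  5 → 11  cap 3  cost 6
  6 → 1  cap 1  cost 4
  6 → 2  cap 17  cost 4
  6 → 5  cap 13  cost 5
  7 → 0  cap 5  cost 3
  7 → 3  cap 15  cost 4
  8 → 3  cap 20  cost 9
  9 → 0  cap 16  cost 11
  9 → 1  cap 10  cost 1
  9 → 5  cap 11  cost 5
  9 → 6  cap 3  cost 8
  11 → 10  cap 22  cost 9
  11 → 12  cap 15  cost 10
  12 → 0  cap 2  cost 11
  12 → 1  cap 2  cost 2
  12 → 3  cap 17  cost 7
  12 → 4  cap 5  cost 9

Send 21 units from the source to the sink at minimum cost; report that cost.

shortest-cost path #1: 9→1→10 push 7 @ unit cost 10 (adds 70)
shortest-cost path #2: 9→5→11→10 push 3 @ unit cost 20 (adds 60)
shortest-cost path #3: 9→1→7→3→10 push 3 @ unit cost 21 (adds 63)
shortest-cost path #4: 9→5→8→3→10 push 8 @ unit cost 25 (adds 200)
total cost = 393

Minimum cost for 21 units: 393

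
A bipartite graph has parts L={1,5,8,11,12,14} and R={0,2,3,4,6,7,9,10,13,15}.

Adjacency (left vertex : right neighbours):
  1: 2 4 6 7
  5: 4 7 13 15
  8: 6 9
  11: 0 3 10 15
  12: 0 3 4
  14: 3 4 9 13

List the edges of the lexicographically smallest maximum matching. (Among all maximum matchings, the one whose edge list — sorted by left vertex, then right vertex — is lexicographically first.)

Lex-smallest maximum matching: {(1,2), (5,4), (8,6), (11,0), (12,3), (14,9)}

|M| = 6 (so the lex-smallest maximum matching has 6 edges)
process left vertices in ascending order; for each, take the smallest-labelled available neighbour that still permits 6 edges overall, or leave it unmatched if none does
lex-smallest matching: {1-2, 5-4, 8-6, 11-0, 12-3, 14-9}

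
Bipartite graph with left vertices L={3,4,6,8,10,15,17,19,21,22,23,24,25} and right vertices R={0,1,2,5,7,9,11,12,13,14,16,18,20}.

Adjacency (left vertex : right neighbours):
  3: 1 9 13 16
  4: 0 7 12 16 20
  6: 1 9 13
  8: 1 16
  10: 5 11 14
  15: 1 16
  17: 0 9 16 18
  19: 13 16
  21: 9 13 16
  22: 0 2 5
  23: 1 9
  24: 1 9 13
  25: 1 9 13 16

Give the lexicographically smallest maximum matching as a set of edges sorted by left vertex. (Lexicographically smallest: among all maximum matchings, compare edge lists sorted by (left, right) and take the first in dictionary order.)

Lex-smallest maximum matching: {(3,1), (4,0), (6,9), (8,16), (10,5), (17,18), (19,13), (22,2)}

|M| = 8 (so the lex-smallest maximum matching has 8 edges)
process left vertices in ascending order; for each, take the smallest-labelled available neighbour that still permits 8 edges overall, or leave it unmatched if none does
lex-smallest matching: {3-1, 4-0, 6-9, 8-16, 10-5, 17-18, 19-13, 22-2}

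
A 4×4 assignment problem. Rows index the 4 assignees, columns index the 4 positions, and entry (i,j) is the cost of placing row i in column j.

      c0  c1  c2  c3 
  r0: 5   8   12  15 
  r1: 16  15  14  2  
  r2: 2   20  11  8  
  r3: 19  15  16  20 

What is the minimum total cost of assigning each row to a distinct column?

Minimum assignment cost: 28

optimal assignment: row0→col1 (cost 8), row1→col3 (cost 2), row2→col0 (cost 2), row3→col2 (cost 16)
total = 8 + 2 + 2 + 16 = 28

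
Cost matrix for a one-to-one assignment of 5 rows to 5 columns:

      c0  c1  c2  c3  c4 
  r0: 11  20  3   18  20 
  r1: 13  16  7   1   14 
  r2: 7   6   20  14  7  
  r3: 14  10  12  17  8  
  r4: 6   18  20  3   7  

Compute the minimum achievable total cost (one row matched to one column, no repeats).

Minimum assignment cost: 24

optimal assignment: row0→col2 (cost 3), row1→col3 (cost 1), row2→col1 (cost 6), row3→col4 (cost 8), row4→col0 (cost 6)
total = 3 + 1 + 6 + 8 + 6 = 24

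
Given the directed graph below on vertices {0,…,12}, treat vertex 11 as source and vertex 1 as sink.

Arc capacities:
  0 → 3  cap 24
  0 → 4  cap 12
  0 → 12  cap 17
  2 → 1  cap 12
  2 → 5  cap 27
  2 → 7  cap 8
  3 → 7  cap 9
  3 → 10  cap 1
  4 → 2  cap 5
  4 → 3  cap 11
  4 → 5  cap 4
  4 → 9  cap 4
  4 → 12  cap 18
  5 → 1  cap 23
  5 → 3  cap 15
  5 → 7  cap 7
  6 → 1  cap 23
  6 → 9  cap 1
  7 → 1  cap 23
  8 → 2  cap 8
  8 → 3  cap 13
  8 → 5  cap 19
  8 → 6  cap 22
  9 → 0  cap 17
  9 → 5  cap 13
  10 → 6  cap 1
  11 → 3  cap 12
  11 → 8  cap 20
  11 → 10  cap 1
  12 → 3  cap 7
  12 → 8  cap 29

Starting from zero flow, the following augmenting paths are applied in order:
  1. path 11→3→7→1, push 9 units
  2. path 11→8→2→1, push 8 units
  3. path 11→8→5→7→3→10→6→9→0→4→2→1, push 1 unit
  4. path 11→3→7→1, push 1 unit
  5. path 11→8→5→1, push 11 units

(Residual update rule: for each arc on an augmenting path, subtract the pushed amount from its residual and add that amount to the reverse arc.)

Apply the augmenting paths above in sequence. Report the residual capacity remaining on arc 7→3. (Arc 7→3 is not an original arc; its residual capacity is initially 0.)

after path 1 (11→3→7→1, push 9): res(7,3)=9
after path 2 (11→8→2→1, push 8): res(7,3)=9
after path 3 (11→8→5→7→3→10→6→9→0→4→2→1, push 1): res(7,3)=8
after path 4 (11→3→7→1, push 1): res(7,3)=9
after path 5 (11→8→5→1, push 11): res(7,3)=9

Residual capacity of (7,3): 9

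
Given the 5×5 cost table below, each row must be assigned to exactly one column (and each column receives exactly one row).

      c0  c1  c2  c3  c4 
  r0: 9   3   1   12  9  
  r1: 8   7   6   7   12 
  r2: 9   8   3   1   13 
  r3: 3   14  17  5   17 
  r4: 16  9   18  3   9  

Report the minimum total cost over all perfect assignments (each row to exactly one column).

Minimum assignment cost: 21

optimal assignment: row0→col2 (cost 1), row1→col1 (cost 7), row2→col3 (cost 1), row3→col0 (cost 3), row4→col4 (cost 9)
total = 1 + 7 + 1 + 3 + 9 = 21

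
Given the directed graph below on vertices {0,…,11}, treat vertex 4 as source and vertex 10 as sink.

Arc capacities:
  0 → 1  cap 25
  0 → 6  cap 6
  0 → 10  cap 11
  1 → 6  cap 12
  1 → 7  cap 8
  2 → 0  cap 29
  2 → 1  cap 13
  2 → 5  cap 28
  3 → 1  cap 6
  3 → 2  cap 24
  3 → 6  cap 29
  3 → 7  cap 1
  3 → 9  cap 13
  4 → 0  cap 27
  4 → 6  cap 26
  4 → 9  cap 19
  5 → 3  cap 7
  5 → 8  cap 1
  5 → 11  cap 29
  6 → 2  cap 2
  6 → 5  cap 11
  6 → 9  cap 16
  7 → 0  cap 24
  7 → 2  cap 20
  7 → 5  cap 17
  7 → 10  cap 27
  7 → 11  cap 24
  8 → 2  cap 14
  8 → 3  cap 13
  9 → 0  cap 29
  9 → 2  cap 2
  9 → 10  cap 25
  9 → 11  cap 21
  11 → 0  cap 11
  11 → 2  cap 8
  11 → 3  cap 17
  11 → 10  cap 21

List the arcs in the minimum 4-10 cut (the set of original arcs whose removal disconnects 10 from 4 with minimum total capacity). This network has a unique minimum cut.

augment #1: 4→0→10 push 11
augment #2: 4→9→10 push 19
augment #3: 4→6→9→10 push 6
augment #4: 4→0→1→7→10 push 8
augment #5: 4→6→5→11→10 push 11
augment #6: 4→6→9→11→10 push 9
augment #7: 4→0→6→9→11→10 push 1
augment #8: 4→0→6→2→5→3→7→10 push 1
max flow = 66; residual-reachable set from 4 gives S-side
cut edges (S→T): {(0,10), (1,7), (3,7), (9,10), (11,10)} total cap 66

Min-cut arcs: {(0,10), (1,7), (3,7), (9,10), (11,10)} (total capacity 66)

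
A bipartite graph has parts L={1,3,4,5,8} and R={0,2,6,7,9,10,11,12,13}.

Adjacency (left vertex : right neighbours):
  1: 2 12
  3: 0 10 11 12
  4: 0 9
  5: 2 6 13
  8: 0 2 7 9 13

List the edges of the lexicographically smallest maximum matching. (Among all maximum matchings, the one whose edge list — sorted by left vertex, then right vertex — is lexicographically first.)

Lex-smallest maximum matching: {(1,2), (3,0), (4,9), (5,6), (8,7)}

|M| = 5 (so the lex-smallest maximum matching has 5 edges)
process left vertices in ascending order; for each, take the smallest-labelled available neighbour that still permits 5 edges overall, or leave it unmatched if none does
lex-smallest matching: {1-2, 3-0, 4-9, 5-6, 8-7}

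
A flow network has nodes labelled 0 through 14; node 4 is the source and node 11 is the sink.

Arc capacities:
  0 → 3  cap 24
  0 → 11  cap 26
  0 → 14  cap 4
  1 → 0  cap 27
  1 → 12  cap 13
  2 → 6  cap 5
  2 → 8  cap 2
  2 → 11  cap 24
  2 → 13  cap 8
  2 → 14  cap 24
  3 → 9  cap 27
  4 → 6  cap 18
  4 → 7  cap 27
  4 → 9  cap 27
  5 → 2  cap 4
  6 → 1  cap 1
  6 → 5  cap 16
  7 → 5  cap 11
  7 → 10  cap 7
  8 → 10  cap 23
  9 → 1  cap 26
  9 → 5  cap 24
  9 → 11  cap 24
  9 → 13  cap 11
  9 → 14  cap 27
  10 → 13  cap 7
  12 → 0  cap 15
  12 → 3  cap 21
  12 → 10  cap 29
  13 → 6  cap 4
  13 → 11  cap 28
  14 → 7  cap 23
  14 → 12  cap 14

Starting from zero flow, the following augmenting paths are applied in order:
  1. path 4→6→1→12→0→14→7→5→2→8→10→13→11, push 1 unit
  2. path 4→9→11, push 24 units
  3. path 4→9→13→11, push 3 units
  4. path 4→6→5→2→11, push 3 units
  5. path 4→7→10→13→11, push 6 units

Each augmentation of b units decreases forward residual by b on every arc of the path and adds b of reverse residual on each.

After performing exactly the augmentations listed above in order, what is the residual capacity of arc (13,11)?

Residual capacity of (13,11): 18

after path 1 (4→6→1→12→0→14→7→5→2→8→10→13→11, push 1): res(13,11)=27
after path 2 (4→9→11, push 24): res(13,11)=27
after path 3 (4→9→13→11, push 3): res(13,11)=24
after path 4 (4→6→5→2→11, push 3): res(13,11)=24
after path 5 (4→7→10→13→11, push 6): res(13,11)=18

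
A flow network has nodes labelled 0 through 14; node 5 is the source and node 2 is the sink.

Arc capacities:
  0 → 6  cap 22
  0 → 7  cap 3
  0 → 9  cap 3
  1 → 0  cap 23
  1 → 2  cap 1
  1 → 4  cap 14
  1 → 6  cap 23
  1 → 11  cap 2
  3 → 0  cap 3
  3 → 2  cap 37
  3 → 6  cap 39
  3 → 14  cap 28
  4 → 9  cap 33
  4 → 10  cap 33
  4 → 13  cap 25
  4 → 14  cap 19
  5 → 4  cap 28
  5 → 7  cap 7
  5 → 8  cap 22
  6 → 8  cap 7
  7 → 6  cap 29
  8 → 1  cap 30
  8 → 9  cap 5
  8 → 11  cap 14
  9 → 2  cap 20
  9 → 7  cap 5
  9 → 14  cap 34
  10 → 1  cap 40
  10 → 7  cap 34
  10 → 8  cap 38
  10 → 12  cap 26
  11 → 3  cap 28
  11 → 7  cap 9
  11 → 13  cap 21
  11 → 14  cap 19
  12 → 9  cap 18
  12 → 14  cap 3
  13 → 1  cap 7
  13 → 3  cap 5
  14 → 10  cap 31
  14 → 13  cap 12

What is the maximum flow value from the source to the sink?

Maximum flow value: 42

augment #1: 5→4→9→2 bottleneck 20, total now 20
augment #2: 5→8→1→2 bottleneck 1, total now 21
augment #3: 5→4→13→3→2 bottleneck 5, total now 26
augment #4: 5→8→11→3→2 bottleneck 14, total now 40
augment #5: 5→8→1→11→3→2 bottleneck 2, total now 42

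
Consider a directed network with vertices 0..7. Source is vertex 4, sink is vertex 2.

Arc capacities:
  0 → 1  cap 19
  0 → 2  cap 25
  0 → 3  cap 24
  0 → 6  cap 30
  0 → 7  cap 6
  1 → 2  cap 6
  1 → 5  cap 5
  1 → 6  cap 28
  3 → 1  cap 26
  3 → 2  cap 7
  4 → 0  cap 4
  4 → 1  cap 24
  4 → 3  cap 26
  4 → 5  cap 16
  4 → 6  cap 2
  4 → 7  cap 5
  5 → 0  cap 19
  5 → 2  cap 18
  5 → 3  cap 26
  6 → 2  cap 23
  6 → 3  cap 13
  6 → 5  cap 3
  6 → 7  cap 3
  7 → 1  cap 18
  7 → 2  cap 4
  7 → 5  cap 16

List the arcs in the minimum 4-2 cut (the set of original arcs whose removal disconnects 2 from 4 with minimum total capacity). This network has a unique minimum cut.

augment #1: 4→0→2 push 4
augment #2: 4→1→2 push 6
augment #3: 4→3→2 push 7
augment #4: 4→5→2 push 16
augment #5: 4→6→2 push 2
augment #6: 4→7→2 push 4
augment #7: 4→1→5→2 push 2
augment #8: 4→1→6→2 push 16
augment #9: 4→3→1→6→2 push 5
augment #10: 4→7→5→0→2 push 1
augment #11: 4→3→1→5→0→2 push 3
augment #12: 4→3→1→6→5→0→2 push 3
augment #13: 4→3→1→6→7→5→0→2 push 3
max flow = 72; residual-reachable set from 4 gives S-side
cut edges (S→T): {(1,2), (1,5), (3,2), (4,0), (4,5), (4,7), (6,2), (6,5), (6,7)} total cap 72

Min-cut arcs: {(1,2), (1,5), (3,2), (4,0), (4,5), (4,7), (6,2), (6,5), (6,7)} (total capacity 72)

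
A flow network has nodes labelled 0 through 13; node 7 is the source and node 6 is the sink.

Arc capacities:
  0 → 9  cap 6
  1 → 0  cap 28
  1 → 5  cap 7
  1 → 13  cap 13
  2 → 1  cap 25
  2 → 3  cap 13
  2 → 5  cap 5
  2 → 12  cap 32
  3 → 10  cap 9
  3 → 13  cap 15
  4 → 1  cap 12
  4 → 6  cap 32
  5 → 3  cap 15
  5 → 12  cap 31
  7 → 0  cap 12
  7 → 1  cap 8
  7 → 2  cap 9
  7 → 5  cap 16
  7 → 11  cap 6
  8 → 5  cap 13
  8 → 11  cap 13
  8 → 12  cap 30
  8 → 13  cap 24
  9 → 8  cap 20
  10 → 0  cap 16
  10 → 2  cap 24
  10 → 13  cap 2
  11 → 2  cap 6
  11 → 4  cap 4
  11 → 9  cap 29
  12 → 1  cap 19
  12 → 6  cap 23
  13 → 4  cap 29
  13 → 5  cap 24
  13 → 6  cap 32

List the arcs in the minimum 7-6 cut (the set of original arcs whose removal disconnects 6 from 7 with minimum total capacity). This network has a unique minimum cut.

augment #1: 7→1→13→6 push 8
augment #2: 7→2→12→6 push 9
augment #3: 7→5→12→6 push 14
augment #4: 7→11→4→6 push 4
augment #5: 7→5→3→13→6 push 2
augment #6: 7→0→9→8→13→6 push 6
augment #7: 7→11→2→1→13→6 push 2
max flow = 45; residual-reachable set from 7 gives S-side
cut edges (S→T): {(0,9), (7,1), (7,2), (7,5), (7,11)} total cap 45

Min-cut arcs: {(0,9), (7,1), (7,2), (7,5), (7,11)} (total capacity 45)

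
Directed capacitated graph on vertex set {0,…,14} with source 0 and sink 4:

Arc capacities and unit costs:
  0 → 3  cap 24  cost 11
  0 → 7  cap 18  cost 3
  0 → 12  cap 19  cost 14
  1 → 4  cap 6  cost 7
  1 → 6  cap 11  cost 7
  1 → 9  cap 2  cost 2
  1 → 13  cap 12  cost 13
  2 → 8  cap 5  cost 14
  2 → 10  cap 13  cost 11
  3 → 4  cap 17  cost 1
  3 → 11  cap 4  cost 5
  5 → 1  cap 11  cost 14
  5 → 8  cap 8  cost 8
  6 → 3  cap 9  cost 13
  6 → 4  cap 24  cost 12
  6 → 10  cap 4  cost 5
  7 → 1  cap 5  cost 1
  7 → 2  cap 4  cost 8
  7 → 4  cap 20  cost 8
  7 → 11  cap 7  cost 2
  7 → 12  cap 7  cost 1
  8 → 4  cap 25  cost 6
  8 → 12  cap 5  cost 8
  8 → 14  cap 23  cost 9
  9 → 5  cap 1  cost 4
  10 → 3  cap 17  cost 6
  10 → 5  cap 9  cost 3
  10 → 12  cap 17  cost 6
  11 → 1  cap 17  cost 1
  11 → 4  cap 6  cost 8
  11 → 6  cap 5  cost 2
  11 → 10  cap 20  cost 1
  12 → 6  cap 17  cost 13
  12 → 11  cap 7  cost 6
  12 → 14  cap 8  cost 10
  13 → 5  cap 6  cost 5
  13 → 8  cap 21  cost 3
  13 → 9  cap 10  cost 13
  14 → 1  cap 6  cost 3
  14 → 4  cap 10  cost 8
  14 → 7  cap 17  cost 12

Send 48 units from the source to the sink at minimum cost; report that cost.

shortest-cost path #1: 0→7→4 push 18 @ unit cost 11 (adds 198)
shortest-cost path #2: 0→3→4 push 17 @ unit cost 12 (adds 204)
shortest-cost path #3: 0→3→11→4 push 4 @ unit cost 24 (adds 96)
shortest-cost path #4: 0→12→11→4 push 2 @ unit cost 28 (adds 56)
shortest-cost path #5: 0→12→11→1→4 push 5 @ unit cost 28 (adds 140)
shortest-cost path #6: 0→12→14→4 push 2 @ unit cost 32 (adds 64)
total cost = 758

Minimum cost for 48 units: 758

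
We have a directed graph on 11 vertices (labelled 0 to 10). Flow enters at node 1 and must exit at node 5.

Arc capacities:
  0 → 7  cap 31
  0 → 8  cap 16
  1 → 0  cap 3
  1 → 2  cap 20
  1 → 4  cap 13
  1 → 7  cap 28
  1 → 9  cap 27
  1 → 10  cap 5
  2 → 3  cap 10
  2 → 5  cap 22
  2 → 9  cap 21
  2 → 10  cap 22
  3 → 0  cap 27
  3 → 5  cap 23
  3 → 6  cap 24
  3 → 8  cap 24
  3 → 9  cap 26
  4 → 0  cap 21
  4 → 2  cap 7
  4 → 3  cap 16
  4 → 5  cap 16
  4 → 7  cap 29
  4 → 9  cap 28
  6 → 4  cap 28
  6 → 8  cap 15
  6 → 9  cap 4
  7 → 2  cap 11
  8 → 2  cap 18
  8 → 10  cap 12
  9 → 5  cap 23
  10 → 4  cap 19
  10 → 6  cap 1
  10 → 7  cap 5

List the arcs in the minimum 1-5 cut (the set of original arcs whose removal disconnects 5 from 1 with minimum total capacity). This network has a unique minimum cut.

augment #1: 1→2→5 push 20
augment #2: 1→4→5 push 13
augment #3: 1→9→5 push 23
augment #4: 1→7→2→5 push 2
augment #5: 1→10→4→5 push 3
augment #6: 1→7→2→3→5 push 9
augment #7: 1→10→4→3→5 push 2
augment #8: 1→0→8→2→3→5 push 1
augment #9: 1→0→8→10→4→3→5 push 2
max flow = 75; residual-reachable set from 1 gives S-side
cut edges (S→T): {(1,0), (1,2), (1,4), (1,10), (7,2), (9,5)} total cap 75

Min-cut arcs: {(1,0), (1,2), (1,4), (1,10), (7,2), (9,5)} (total capacity 75)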